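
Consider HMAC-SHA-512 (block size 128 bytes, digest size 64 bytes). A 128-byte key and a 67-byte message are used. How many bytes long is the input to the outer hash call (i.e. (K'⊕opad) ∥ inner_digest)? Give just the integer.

Key is 128 ≤ 128 bytes, zero-padded: |K'| = 128.
Outer input = (K'⊕opad) ∥ H(inner) → 128 + 64 = 192 bytes.

192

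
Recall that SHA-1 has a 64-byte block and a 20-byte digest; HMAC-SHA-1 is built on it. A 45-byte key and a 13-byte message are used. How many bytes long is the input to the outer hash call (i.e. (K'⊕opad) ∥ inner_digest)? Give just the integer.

Key is 45 ≤ 64 bytes, zero-padded: |K'| = 64.
Outer input = (K'⊕opad) ∥ H(inner) → 64 + 20 = 84 bytes.

84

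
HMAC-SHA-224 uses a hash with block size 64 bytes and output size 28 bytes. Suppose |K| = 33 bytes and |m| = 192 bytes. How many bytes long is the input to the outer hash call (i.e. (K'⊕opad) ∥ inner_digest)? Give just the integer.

Key is 33 ≤ 64 bytes, zero-padded: |K'| = 64.
Outer input = (K'⊕opad) ∥ H(inner) → 64 + 28 = 92 bytes.

92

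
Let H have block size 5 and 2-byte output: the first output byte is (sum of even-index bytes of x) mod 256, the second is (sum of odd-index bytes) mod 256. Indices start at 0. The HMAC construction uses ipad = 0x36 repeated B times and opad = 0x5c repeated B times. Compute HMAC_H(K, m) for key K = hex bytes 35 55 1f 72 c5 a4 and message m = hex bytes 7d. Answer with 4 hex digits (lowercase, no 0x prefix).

0d2e

Key hex bytes 35 55 1f 72 c5 a4 is 6 bytes > B = 5, so hash it first: H(key) = 19 6b, then zero-pad to 5 bytes: K' = 19 6b 00 00 00.
K' ⊕ ipad = 2f 5d 36 36 36.  K' ⊕ opad = 45 37 5c 5c 5c.
Inner input = (K'⊕ipad) ∥ m = 2f 5d 36 36 36 ∥ 7d.
Inner hash: even-index sum = 155 mod 256 = 155; odd-index sum = 272 mod 256 = 16 → 9b 10.
Outer input = (K'⊕opad) ∥ inner = 45 37 5c 5c 5c ∥ 9b 10.
Outer hash (tag): even-index sum = 269 mod 256 = 13; odd-index sum = 302 mod 256 = 46 → 0d 2e.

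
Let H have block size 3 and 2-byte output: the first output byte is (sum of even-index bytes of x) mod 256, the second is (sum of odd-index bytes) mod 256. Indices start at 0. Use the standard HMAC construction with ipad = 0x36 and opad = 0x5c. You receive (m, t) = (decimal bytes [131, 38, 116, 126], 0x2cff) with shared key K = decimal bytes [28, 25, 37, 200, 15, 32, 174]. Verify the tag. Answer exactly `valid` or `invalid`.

valid

Key decimal bytes [28, 25, 37, 200, 15, 32, 174] = 1c 19 25 c8 0f 20 ae is 7 bytes > B = 3, so hash it first: H(key) = fe 01, then zero-pad to 3 bytes: K' = fe 01 00.
K' ⊕ ipad = c8 37 36; K' ⊕ opad = a2 5d 5c.
Inner hash: even-index sum = 418 mod 256 = 162; odd-index sum = 302 mod 256 = 46 → a2 2e.
Outer hash (recomputed tag): even-index sum = 300 mod 256 = 44; odd-index sum = 255 mod 256 = 255 → 2c ff.
Recomputed tag = 2cff; claimed = 2cff → match.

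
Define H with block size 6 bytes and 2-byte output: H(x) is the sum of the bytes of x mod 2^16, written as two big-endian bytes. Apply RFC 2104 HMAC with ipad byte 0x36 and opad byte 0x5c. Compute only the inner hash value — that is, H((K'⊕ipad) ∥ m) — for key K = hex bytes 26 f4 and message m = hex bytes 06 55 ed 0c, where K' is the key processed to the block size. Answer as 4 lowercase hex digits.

Key hex bytes 26 f4 is 2 bytes ≤ B = 6; zero-pad to 6 bytes: K' = 26 f4 00 00 00 00.
K' ⊕ ipad = 10 c2 36 36 36 36.
Inner input = 10 c2 36 36 36 36 ∥ 06 55 ed 0c.
Inner hash: sum = 16+194+54+54+54+54+6+85+237+12 = 766 → 02 fe.

02fe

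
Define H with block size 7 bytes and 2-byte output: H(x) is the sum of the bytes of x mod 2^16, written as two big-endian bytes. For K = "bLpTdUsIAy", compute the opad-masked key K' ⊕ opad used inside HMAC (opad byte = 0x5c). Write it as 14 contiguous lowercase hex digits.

5ffd5c5c5c5c5c

Key "bLpTdUsIAy" = 62 4c 70 54 64 55 73 49 41 79 is 10 bytes > B = 7, so hash it first: H(key) = 03 a1, then zero-pad to 7 bytes: K' = 03 a1 00 00 00 00 00.
XOR each byte with 0x5c: 03⊕5c=5f, a1⊕5c=fd, 00⊕5c=5c, 00⊕5c=5c, 00⊕5c=5c, 00⊕5c=5c, 00⊕5c=5c.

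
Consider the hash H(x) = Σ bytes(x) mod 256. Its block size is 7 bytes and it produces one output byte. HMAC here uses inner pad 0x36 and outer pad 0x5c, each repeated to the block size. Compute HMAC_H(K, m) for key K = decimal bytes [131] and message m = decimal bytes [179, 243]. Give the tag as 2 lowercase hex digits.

a6

Key decimal bytes [131] = 83 is 1 byte ≤ B = 7; zero-pad to 7 bytes: K' = 83 00 00 00 00 00 00.
K' ⊕ ipad = b5 36 36 36 36 36 36.  K' ⊕ opad = df 5c 5c 5c 5c 5c 5c.
Inner input = (K'⊕ipad) ∥ m = b5 36 36 36 36 36 36 ∥ b3 f3.
Inner hash: sum = 181+54+54+54+54+54+54+179+243 = 927; mod 256 = 159 → 9f.
Outer input = (K'⊕opad) ∥ inner = df 5c 5c 5c 5c 5c 5c ∥ 9f.
Outer hash (tag): sum = 223+92+92+92+92+92+92+159 = 934; mod 256 = 166 → a6.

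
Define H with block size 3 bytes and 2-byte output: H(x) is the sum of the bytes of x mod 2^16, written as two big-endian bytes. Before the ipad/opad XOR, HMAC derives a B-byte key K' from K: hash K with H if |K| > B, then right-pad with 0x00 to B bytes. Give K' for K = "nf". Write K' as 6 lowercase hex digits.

Key "nf" = 6e 66 is 2 bytes ≤ B = 3; zero-pad to 3 bytes: K' = 6e 66 00.

6e6600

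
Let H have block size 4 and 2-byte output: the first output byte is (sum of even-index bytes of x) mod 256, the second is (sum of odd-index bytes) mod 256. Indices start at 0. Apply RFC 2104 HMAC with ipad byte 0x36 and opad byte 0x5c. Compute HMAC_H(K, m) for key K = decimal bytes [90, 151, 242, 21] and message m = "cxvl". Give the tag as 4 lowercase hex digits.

Key decimal bytes [90, 151, 242, 21] = 5a 97 f2 15 is exactly B = 4 bytes: K' = 5a 97 f2 15.
K' ⊕ ipad = 6c a1 c4 23.  K' ⊕ opad = 06 cb ae 49.
Inner input = (K'⊕ipad) ∥ m = 6c a1 c4 23 ∥ 63 78 76 6c.
Inner hash: even-index sum = 521 mod 256 = 9; odd-index sum = 424 mod 256 = 168 → 09 a8.
Outer input = (K'⊕opad) ∥ inner = 06 cb ae 49 ∥ 09 a8.
Outer hash (tag): even-index sum = 189 mod 256 = 189; odd-index sum = 444 mod 256 = 188 → bd bc.

bdbc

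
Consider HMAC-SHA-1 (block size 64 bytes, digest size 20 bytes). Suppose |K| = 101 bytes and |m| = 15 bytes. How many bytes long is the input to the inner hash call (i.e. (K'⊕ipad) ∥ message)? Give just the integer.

79

Key is 101 > 64 bytes, so it is hashed to 20 bytes then zero-padded to 64: |K'| = 64.
Inner input = (K'⊕ipad) ∥ m → 64 + 15 = 79 bytes.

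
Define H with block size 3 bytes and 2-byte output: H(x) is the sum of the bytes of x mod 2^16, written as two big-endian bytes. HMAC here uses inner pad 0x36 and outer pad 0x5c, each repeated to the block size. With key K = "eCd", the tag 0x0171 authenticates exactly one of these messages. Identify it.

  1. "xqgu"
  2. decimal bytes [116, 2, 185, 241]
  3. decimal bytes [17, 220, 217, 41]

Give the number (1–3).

1

Key "eCd" = 65 43 64 is exactly B = 3 bytes: K' = 65 43 64.
K' ⊕ ipad = 53 75 52; K' ⊕ opad = 39 1f 38.
m1: inner = H(53 75 52 78 71 67 75) = 02 df; tag = H(39 1f 38 02 df) = 0171 ← matches
m2: inner = H(53 75 52 74 02 b9 f1) = 03 3a; tag = H(39 1f 38 03 3a) = 00cd
m3: inner = H(53 75 52 11 dc d9 29) = 03 09; tag = H(39 1f 38 03 09) = 009c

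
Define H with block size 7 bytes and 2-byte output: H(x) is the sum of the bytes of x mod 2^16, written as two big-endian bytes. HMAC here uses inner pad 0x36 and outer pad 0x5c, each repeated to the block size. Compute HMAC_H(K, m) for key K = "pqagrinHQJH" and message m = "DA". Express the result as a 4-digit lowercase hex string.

Key "pqagrinHQJH" = 70 71 61 67 72 69 6e 48 51 4a 48 is 11 bytes > B = 7, so hash it first: H(key) = 04 1d, then zero-pad to 7 bytes: K' = 04 1d 00 00 00 00 00.
K' ⊕ ipad = 32 2b 36 36 36 36 36.  K' ⊕ opad = 58 41 5c 5c 5c 5c 5c.
Inner input = (K'⊕ipad) ∥ m = 32 2b 36 36 36 36 36 ∥ 44 41.
Inner hash: sum = 50+43+54+54+54+54+54+68+65 = 496 → 01 f0.
Outer input = (K'⊕opad) ∥ inner = 58 41 5c 5c 5c 5c 5c ∥ 01 f0.
Outer hash (tag): sum = 88+65+92+92+92+92+92+1+240 = 854 → 03 56.

0356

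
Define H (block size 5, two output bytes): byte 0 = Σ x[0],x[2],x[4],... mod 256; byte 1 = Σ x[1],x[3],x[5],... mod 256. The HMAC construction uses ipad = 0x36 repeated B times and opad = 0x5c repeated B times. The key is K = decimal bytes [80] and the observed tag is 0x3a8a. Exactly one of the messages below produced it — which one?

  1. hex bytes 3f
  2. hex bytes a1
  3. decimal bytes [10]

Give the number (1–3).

Key decimal bytes [80] = 50 is 1 byte ≤ B = 5; zero-pad to 5 bytes: K' = 50 00 00 00 00.
K' ⊕ ipad = 66 36 36 36 36; K' ⊕ opad = 0c 5c 5c 5c 5c.
m1: inner = H(66 36 36 36 36 3f) = d2 ab; tag = H(0c 5c 5c 5c 5c d2 ab) = 6f8a
m2: inner = H(66 36 36 36 36 a1) = d2 0d; tag = H(0c 5c 5c 5c 5c d2 0d) = d18a
m3: inner = H(66 36 36 36 36 0a) = d2 76; tag = H(0c 5c 5c 5c 5c d2 76) = 3a8a ← matches

3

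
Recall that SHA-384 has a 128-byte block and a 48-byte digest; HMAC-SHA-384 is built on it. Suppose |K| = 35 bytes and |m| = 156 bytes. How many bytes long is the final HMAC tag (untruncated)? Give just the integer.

The tag is one SHA-384 digest: 48 bytes.

48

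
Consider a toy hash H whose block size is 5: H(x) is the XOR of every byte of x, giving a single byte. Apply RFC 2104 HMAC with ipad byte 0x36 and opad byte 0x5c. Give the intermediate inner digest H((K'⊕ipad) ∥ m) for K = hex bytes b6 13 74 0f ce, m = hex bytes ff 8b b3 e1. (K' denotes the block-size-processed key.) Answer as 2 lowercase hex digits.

00

Key hex bytes b6 13 74 0f ce is exactly B = 5 bytes: K' = b6 13 74 0f ce.
K' ⊕ ipad = 80 25 42 39 f8.
Inner input = 80 25 42 39 f8 ∥ ff 8b b3 e1.
Inner hash: XOR 80⊕25⊕42⊕39⊕f8⊕ff⊕8b⊕b3⊕e1 = 00.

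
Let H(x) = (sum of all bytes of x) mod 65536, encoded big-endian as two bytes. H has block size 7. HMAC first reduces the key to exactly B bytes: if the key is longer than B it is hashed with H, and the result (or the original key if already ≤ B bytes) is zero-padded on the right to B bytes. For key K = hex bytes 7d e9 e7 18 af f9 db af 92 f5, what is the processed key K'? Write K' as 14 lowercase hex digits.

|K| = 10 > B = 7, so first hash the key.
H(K): sum = 125+233+231+24+175+249+219+175+146+245 = 1822 → 07 1e.
Zero-pad H(K) = 07 1e to 7 bytes: K' = 07 1e 00 00 00 00 00.

071e0000000000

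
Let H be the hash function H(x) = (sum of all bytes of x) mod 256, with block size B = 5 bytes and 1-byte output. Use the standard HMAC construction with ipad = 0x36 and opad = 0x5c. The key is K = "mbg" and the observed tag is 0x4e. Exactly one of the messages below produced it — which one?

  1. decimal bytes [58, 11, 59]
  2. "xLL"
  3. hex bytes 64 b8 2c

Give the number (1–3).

Key "mbg" = 6d 62 67 is 3 bytes ≤ B = 5; zero-pad to 5 bytes: K' = 6d 62 67 00 00.
K' ⊕ ipad = 5b 54 51 36 36; K' ⊕ opad = 31 3e 3b 5c 5c.
m1: inner = H(5b 54 51 36 36 3a 0b 3b) = ec; tag = H(31 3e 3b 5c 5c ec) = 4e ← matches
m2: inner = H(5b 54 51 36 36 78 4c 4c) = 7c; tag = H(31 3e 3b 5c 5c 7c) = de
m3: inner = H(5b 54 51 36 36 64 b8 2c) = b4; tag = H(31 3e 3b 5c 5c b4) = 16

1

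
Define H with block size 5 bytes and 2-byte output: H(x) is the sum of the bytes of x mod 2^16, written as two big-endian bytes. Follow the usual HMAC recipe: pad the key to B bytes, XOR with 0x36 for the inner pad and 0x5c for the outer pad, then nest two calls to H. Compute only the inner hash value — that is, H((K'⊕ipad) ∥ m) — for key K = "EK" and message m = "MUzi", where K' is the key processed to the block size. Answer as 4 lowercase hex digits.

Key "EK" = 45 4b is 2 bytes ≤ B = 5; zero-pad to 5 bytes: K' = 45 4b 00 00 00.
K' ⊕ ipad = 73 7d 36 36 36.
Inner input = 73 7d 36 36 36 ∥ 4d 55 7a 69.
Inner hash: sum = 115+125+54+54+54+77+85+122+105 = 791 → 03 17.

0317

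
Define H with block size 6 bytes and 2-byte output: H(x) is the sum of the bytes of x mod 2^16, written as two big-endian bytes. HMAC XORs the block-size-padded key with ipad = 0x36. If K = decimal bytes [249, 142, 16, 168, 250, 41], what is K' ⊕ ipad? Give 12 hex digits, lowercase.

Key decimal bytes [249, 142, 16, 168, 250, 41] = f9 8e 10 a8 fa 29 is exactly B = 6 bytes: K' = f9 8e 10 a8 fa 29.
XOR each byte with 0x36: f9⊕36=cf, 8e⊕36=b8, 10⊕36=26, a8⊕36=9e, fa⊕36=cc, 29⊕36=1f.

cfb8269ecc1f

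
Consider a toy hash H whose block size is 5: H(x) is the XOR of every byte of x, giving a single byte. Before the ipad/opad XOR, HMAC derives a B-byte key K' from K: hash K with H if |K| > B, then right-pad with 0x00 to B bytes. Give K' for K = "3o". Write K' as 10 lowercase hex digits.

336f000000

Key "3o" = 33 6f is 2 bytes ≤ B = 5; zero-pad to 5 bytes: K' = 33 6f 00 00 00.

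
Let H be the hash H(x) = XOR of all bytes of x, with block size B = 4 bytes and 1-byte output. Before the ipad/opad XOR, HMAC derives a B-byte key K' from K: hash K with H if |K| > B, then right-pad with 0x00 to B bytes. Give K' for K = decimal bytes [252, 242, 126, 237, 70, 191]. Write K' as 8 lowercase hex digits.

|K| = 6 > B = 4, so first hash the key.
H(K): XOR fc⊕f2⊕7e⊕ed⊕46⊕bf = 64.
Zero-pad H(K) = 64 to 4 bytes: K' = 64 00 00 00.

64000000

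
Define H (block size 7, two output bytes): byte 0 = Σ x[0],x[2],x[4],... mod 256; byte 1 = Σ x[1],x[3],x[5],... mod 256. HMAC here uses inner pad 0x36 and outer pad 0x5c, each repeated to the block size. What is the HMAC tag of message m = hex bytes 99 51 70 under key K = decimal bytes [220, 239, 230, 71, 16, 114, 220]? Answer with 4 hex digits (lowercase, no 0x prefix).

9d17

Key decimal bytes [220, 239, 230, 71, 16, 114, 220] = dc ef e6 47 10 72 dc is exactly B = 7 bytes: K' = dc ef e6 47 10 72 dc.
K' ⊕ ipad = ea d9 d0 71 26 44 ea.  K' ⊕ opad = 80 b3 ba 1b 4c 2e 80.
Inner input = (K'⊕ipad) ∥ m = ea d9 d0 71 26 44 ea ∥ 99 51 70.
Inner hash: even-index sum = 795 mod 256 = 27; odd-index sum = 663 mod 256 = 151 → 1b 97.
Outer input = (K'⊕opad) ∥ inner = 80 b3 ba 1b 4c 2e 80 ∥ 1b 97.
Outer hash (tag): even-index sum = 669 mod 256 = 157; odd-index sum = 279 mod 256 = 23 → 9d 17.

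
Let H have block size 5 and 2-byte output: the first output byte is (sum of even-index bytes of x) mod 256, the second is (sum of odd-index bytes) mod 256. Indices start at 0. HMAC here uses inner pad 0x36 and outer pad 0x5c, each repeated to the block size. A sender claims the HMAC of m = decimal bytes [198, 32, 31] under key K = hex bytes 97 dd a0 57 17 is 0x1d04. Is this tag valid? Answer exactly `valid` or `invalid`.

Key hex bytes 97 dd a0 57 17 is exactly B = 5 bytes: K' = 97 dd a0 57 17.
K' ⊕ ipad = a1 eb 96 61 21; K' ⊕ opad = cb 81 fc 0b 4b.
Inner hash: even-index sum = 376 mod 256 = 120; odd-index sum = 561 mod 256 = 49 → 78 31.
Outer hash (recomputed tag): even-index sum = 579 mod 256 = 67; odd-index sum = 260 mod 256 = 4 → 43 04.
Recomputed tag = 4304; claimed = 1d04 → mismatch.

invalid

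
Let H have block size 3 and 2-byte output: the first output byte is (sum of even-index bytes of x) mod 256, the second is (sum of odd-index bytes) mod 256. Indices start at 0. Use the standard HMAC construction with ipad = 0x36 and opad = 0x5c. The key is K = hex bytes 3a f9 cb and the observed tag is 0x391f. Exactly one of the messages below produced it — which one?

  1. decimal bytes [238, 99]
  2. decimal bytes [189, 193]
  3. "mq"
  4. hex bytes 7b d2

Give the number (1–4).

Key hex bytes 3a f9 cb is exactly B = 3 bytes: K' = 3a f9 cb.
K' ⊕ ipad = 0c cf fd; K' ⊕ opad = 66 a5 97.
m1: inner = H(0c cf fd ee 63) = 6c bd; tag = H(66 a5 97 6c bd) = ba11
m2: inner = H(0c cf fd bd c1) = ca 8c; tag = H(66 a5 97 ca 8c) = 896f
m3: inner = H(0c cf fd 6d 71) = 7a 3c; tag = H(66 a5 97 7a 3c) = 391f ← matches
m4: inner = H(0c cf fd 7b d2) = db 4a; tag = H(66 a5 97 db 4a) = 4780

3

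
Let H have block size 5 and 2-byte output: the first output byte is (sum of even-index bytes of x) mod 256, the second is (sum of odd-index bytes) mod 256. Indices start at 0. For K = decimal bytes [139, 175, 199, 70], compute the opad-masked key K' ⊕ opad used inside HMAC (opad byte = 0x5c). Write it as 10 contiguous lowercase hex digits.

Key decimal bytes [139, 175, 199, 70] = 8b af c7 46 is 4 bytes ≤ B = 5; zero-pad to 5 bytes: K' = 8b af c7 46 00.
XOR each byte with 0x5c: 8b⊕5c=d7, af⊕5c=f3, c7⊕5c=9b, 46⊕5c=1a, 00⊕5c=5c.

d7f39b1a5c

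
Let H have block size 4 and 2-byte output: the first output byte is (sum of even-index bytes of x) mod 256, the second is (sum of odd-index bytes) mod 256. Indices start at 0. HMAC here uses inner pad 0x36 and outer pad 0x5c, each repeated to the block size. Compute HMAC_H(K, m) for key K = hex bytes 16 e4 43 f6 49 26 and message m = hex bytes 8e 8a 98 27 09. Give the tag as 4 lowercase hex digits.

Key hex bytes 16 e4 43 f6 49 26 is 6 bytes > B = 4, so hash it first: H(key) = a2 00, then zero-pad to 4 bytes: K' = a2 00 00 00.
K' ⊕ ipad = 94 36 36 36.  K' ⊕ opad = fe 5c 5c 5c.
Inner input = (K'⊕ipad) ∥ m = 94 36 36 36 ∥ 8e 8a 98 27 09.
Inner hash: even-index sum = 505 mod 256 = 249; odd-index sum = 285 mod 256 = 29 → f9 1d.
Outer input = (K'⊕opad) ∥ inner = fe 5c 5c 5c ∥ f9 1d.
Outer hash (tag): even-index sum = 595 mod 256 = 83; odd-index sum = 213 mod 256 = 213 → 53 d5.

53d5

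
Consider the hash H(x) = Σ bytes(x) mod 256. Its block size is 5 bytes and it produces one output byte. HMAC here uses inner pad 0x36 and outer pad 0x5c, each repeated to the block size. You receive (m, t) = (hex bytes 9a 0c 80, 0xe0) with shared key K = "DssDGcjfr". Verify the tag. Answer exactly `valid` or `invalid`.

Key "DssDGcjfr" = 44 73 73 44 47 63 6a 66 72 is 9 bytes > B = 5, so hash it first: H(key) = 5a, then zero-pad to 5 bytes: K' = 5a 00 00 00 00.
K' ⊕ ipad = 6c 36 36 36 36; K' ⊕ opad = 06 5c 5c 5c 5c.
Inner hash: sum = 108+54+54+54+54+154+12+128 = 618; mod 256 = 106 → 6a.
Outer hash (recomputed tag): sum = 6+92+92+92+92+106 = 480; mod 256 = 224 → e0.
Recomputed tag = e0; claimed = e0 → match.

valid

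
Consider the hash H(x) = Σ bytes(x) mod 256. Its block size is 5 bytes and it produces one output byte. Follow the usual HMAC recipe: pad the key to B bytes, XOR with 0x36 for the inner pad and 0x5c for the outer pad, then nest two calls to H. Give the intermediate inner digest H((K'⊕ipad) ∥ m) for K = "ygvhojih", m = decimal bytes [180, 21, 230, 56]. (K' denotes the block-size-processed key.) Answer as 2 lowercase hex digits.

1d

Key "ygvhojih" = 79 67 76 68 6f 6a 69 68 is 8 bytes > B = 5, so hash it first: H(key) = 68, then zero-pad to 5 bytes: K' = 68 00 00 00 00.
K' ⊕ ipad = 5e 36 36 36 36.
Inner input = 5e 36 36 36 36 ∥ b4 15 e6 38.
Inner hash: sum = 94+54+54+54+54+180+21+230+56 = 797; mod 256 = 29 → 1d.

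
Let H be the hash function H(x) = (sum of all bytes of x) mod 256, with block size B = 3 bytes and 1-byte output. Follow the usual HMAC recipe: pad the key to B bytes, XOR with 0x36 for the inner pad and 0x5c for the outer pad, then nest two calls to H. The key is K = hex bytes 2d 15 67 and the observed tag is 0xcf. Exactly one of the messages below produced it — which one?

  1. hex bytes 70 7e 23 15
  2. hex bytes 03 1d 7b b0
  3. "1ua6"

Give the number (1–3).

Key hex bytes 2d 15 67 is exactly B = 3 bytes: K' = 2d 15 67.
K' ⊕ ipad = 1b 23 51; K' ⊕ opad = 71 49 3b.
m1: inner = H(1b 23 51 70 7e 23 15) = b5; tag = H(71 49 3b b5) = aa
m2: inner = H(1b 23 51 03 1d 7b b0) = da; tag = H(71 49 3b da) = cf ← matches
m3: inner = H(1b 23 51 31 75 61 36) = cc; tag = H(71 49 3b cc) = c1

2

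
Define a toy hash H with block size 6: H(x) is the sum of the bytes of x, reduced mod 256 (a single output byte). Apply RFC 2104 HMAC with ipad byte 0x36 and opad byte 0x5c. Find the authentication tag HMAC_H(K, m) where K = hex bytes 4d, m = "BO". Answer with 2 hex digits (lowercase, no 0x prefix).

f7

Key hex bytes 4d is 1 byte ≤ B = 6; zero-pad to 6 bytes: K' = 4d 00 00 00 00 00.
K' ⊕ ipad = 7b 36 36 36 36 36.  K' ⊕ opad = 11 5c 5c 5c 5c 5c.
Inner input = (K'⊕ipad) ∥ m = 7b 36 36 36 36 36 ∥ 42 4f.
Inner hash: sum = 123+54+54+54+54+54+66+79 = 538; mod 256 = 26 → 1a.
Outer input = (K'⊕opad) ∥ inner = 11 5c 5c 5c 5c 5c ∥ 1a.
Outer hash (tag): sum = 17+92+92+92+92+92+26 = 503; mod 256 = 247 → f7.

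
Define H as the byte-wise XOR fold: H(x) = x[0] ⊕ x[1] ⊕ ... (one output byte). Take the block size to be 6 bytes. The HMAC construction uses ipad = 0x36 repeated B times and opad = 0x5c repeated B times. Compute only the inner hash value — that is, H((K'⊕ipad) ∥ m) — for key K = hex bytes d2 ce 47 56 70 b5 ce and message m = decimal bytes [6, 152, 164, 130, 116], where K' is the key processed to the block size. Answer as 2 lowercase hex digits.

Key hex bytes d2 ce 47 56 70 b5 ce is 7 bytes > B = 6, so hash it first: H(key) = 06, then zero-pad to 6 bytes: K' = 06 00 00 00 00 00.
K' ⊕ ipad = 30 36 36 36 36 36.
Inner input = 30 36 36 36 36 36 ∥ 06 98 a4 82 74.
Inner hash: XOR 30⊕36⊕36⊕36⊕36⊕36⊕06⊕98⊕a4⊕82⊕74 = ca.

ca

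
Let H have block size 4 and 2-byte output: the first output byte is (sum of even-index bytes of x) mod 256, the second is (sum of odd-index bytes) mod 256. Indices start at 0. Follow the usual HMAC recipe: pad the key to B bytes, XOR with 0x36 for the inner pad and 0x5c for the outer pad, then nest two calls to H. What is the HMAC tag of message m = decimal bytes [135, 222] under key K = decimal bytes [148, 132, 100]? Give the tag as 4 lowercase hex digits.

Key decimal bytes [148, 132, 100] = 94 84 64 is 3 bytes ≤ B = 4; zero-pad to 4 bytes: K' = 94 84 64 00.
K' ⊕ ipad = a2 b2 52 36.  K' ⊕ opad = c8 d8 38 5c.
Inner input = (K'⊕ipad) ∥ m = a2 b2 52 36 ∥ 87 de.
Inner hash: even-index sum = 379 mod 256 = 123; odd-index sum = 454 mod 256 = 198 → 7b c6.
Outer input = (K'⊕opad) ∥ inner = c8 d8 38 5c ∥ 7b c6.
Outer hash (tag): even-index sum = 379 mod 256 = 123; odd-index sum = 506 mod 256 = 250 → 7b fa.

7bfa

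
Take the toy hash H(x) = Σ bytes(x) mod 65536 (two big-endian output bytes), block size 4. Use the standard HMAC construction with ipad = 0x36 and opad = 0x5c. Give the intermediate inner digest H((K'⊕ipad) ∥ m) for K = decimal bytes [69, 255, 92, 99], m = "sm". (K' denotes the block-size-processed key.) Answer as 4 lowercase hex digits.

02db

Key decimal bytes [69, 255, 92, 99] = 45 ff 5c 63 is exactly B = 4 bytes: K' = 45 ff 5c 63.
K' ⊕ ipad = 73 c9 6a 55.
Inner input = 73 c9 6a 55 ∥ 73 6d.
Inner hash: sum = 115+201+106+85+115+109 = 731 → 02 db.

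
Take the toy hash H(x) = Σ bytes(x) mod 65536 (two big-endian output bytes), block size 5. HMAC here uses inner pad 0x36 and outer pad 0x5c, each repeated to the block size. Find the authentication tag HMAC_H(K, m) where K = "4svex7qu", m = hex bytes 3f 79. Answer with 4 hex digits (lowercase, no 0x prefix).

026f

Key "4svex7qu" = 34 73 76 65 78 37 71 75 is 8 bytes > B = 5, so hash it first: H(key) = 03 17, then zero-pad to 5 bytes: K' = 03 17 00 00 00.
K' ⊕ ipad = 35 21 36 36 36.  K' ⊕ opad = 5f 4b 5c 5c 5c.
Inner input = (K'⊕ipad) ∥ m = 35 21 36 36 36 ∥ 3f 79.
Inner hash: sum = 53+33+54+54+54+63+121 = 432 → 01 b0.
Outer input = (K'⊕opad) ∥ inner = 5f 4b 5c 5c 5c ∥ 01 b0.
Outer hash (tag): sum = 95+75+92+92+92+1+176 = 623 → 02 6f.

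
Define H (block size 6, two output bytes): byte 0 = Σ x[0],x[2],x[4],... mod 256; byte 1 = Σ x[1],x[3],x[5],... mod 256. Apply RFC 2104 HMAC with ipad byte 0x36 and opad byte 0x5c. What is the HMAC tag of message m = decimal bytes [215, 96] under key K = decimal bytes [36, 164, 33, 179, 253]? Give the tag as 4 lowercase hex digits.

Key decimal bytes [36, 164, 33, 179, 253] = 24 a4 21 b3 fd is 5 bytes ≤ B = 6; zero-pad to 6 bytes: K' = 24 a4 21 b3 fd 00.
K' ⊕ ipad = 12 92 17 85 cb 36.  K' ⊕ opad = 78 f8 7d ef a1 5c.
Inner input = (K'⊕ipad) ∥ m = 12 92 17 85 cb 36 ∥ d7 60.
Inner hash: even-index sum = 459 mod 256 = 203; odd-index sum = 429 mod 256 = 173 → cb ad.
Outer input = (K'⊕opad) ∥ inner = 78 f8 7d ef a1 5c ∥ cb ad.
Outer hash (tag): even-index sum = 609 mod 256 = 97; odd-index sum = 752 mod 256 = 240 → 61 f0.

61f0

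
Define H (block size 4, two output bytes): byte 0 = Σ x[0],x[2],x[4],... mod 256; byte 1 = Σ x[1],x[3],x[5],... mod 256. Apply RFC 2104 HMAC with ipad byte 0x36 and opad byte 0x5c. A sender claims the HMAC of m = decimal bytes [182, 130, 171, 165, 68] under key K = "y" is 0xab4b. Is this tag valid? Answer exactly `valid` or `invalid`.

valid

Key "y" = 79 is 1 byte ≤ B = 4; zero-pad to 4 bytes: K' = 79 00 00 00.
K' ⊕ ipad = 4f 36 36 36; K' ⊕ opad = 25 5c 5c 5c.
Inner hash: even-index sum = 554 mod 256 = 42; odd-index sum = 403 mod 256 = 147 → 2a 93.
Outer hash (recomputed tag): even-index sum = 171 mod 256 = 171; odd-index sum = 331 mod 256 = 75 → ab 4b.
Recomputed tag = ab4b; claimed = ab4b → match.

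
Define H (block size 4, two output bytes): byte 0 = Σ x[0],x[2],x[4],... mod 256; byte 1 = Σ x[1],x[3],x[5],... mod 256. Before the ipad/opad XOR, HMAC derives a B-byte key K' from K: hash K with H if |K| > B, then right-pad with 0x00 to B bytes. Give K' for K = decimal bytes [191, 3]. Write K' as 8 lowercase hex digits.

Key decimal bytes [191, 3] = bf 03 is 2 bytes ≤ B = 4; zero-pad to 4 bytes: K' = bf 03 00 00.

bf030000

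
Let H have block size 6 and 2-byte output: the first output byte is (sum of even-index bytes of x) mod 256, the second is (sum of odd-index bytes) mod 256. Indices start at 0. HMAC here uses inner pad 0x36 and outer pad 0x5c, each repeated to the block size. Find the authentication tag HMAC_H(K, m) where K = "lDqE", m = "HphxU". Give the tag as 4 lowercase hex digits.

9590

Key "lDqE" = 6c 44 71 45 is 4 bytes ≤ B = 6; zero-pad to 6 bytes: K' = 6c 44 71 45 00 00.
K' ⊕ ipad = 5a 72 47 73 36 36.  K' ⊕ opad = 30 18 2d 19 5c 5c.
Inner input = (K'⊕ipad) ∥ m = 5a 72 47 73 36 36 ∥ 48 70 68 78 55.
Inner hash: even-index sum = 476 mod 256 = 220; odd-index sum = 515 mod 256 = 3 → dc 03.
Outer input = (K'⊕opad) ∥ inner = 30 18 2d 19 5c 5c ∥ dc 03.
Outer hash (tag): even-index sum = 405 mod 256 = 149; odd-index sum = 144 mod 256 = 144 → 95 90.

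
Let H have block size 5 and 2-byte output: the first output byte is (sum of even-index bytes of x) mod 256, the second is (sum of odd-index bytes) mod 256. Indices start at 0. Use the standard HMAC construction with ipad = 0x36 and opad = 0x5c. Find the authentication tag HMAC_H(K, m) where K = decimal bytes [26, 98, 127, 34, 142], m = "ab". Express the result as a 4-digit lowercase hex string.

044b

Key decimal bytes [26, 98, 127, 34, 142] = 1a 62 7f 22 8e is exactly B = 5 bytes: K' = 1a 62 7f 22 8e.
K' ⊕ ipad = 2c 54 49 14 b8.  K' ⊕ opad = 46 3e 23 7e d2.
Inner input = (K'⊕ipad) ∥ m = 2c 54 49 14 b8 ∥ 61 62.
Inner hash: even-index sum = 399 mod 256 = 143; odd-index sum = 201 mod 256 = 201 → 8f c9.
Outer input = (K'⊕opad) ∥ inner = 46 3e 23 7e d2 ∥ 8f c9.
Outer hash (tag): even-index sum = 516 mod 256 = 4; odd-index sum = 331 mod 256 = 75 → 04 4b.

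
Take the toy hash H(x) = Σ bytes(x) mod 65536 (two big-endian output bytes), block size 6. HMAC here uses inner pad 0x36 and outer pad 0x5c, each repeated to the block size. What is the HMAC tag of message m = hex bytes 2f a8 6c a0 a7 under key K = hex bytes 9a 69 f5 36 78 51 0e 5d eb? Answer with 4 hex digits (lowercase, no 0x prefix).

01ec

Key hex bytes 9a 69 f5 36 78 51 0e 5d eb is 9 bytes > B = 6, so hash it first: H(key) = 04 4d, then zero-pad to 6 bytes: K' = 04 4d 00 00 00 00.
K' ⊕ ipad = 32 7b 36 36 36 36.  K' ⊕ opad = 58 11 5c 5c 5c 5c.
Inner input = (K'⊕ipad) ∥ m = 32 7b 36 36 36 36 ∥ 2f a8 6c a0 a7.
Inner hash: sum = 50+123+54+54+54+54+47+168+108+160+167 = 1039 → 04 0f.
Outer input = (K'⊕opad) ∥ inner = 58 11 5c 5c 5c 5c ∥ 04 0f.
Outer hash (tag): sum = 88+17+92+92+92+92+4+15 = 492 → 01 ec.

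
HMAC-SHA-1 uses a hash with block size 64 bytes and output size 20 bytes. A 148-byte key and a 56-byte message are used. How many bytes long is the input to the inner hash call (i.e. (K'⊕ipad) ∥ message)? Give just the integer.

Key is 148 > 64 bytes, so it is hashed to 20 bytes then zero-padded to 64: |K'| = 64.
Inner input = (K'⊕ipad) ∥ m → 64 + 56 = 120 bytes.

120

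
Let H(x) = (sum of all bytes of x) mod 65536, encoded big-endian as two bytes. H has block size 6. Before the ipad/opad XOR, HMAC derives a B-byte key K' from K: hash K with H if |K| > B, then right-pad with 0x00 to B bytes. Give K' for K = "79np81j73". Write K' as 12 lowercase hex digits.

028b00000000

|K| = 9 > B = 6, so first hash the key.
H(K): sum = 55+57+110+112+56+49+106+55+51 = 651 → 02 8b.
Zero-pad H(K) = 02 8b to 6 bytes: K' = 02 8b 00 00 00 00.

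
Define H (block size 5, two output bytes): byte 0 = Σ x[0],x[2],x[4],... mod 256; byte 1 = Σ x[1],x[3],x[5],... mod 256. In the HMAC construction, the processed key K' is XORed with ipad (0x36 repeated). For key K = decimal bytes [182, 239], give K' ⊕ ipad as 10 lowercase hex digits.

Key decimal bytes [182, 239] = b6 ef is 2 bytes ≤ B = 5; zero-pad to 5 bytes: K' = b6 ef 00 00 00.
XOR each byte with 0x36: b6⊕36=80, ef⊕36=d9, 00⊕36=36, 00⊕36=36, 00⊕36=36.

80d9363636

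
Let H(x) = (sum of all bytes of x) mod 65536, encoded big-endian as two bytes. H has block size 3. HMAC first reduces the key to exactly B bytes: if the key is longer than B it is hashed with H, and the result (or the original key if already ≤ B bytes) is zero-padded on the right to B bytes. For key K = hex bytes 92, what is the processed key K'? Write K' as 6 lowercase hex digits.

920000

Key hex bytes 92 is 1 byte ≤ B = 3; zero-pad to 3 bytes: K' = 92 00 00.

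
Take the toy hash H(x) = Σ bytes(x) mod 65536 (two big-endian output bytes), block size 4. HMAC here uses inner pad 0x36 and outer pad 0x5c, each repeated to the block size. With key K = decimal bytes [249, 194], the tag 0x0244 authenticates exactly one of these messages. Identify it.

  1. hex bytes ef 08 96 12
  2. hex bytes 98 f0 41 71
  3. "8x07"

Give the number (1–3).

3

Key decimal bytes [249, 194] = f9 c2 is 2 bytes ≤ B = 4; zero-pad to 4 bytes: K' = f9 c2 00 00.
K' ⊕ ipad = cf f4 36 36; K' ⊕ opad = a5 9e 5c 5c.
m1: inner = H(cf f4 36 36 ef 08 96 12) = 03 ce; tag = H(a5 9e 5c 5c 03 ce) = 02cc
m2: inner = H(cf f4 36 36 98 f0 41 71) = 04 69; tag = H(a5 9e 5c 5c 04 69) = 0268
m3: inner = H(cf f4 36 36 38 78 30 37) = 03 46; tag = H(a5 9e 5c 5c 03 46) = 0244 ← matches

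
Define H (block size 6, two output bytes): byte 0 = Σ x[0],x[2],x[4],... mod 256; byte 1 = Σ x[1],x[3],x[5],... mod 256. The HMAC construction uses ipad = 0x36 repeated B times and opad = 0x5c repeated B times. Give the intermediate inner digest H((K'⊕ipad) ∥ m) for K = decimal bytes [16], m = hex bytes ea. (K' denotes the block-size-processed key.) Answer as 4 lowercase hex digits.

7ca2

Key decimal bytes [16] = 10 is 1 byte ≤ B = 6; zero-pad to 6 bytes: K' = 10 00 00 00 00 00.
K' ⊕ ipad = 26 36 36 36 36 36.
Inner input = 26 36 36 36 36 36 ∥ ea.
Inner hash: even-index sum = 380 mod 256 = 124; odd-index sum = 162 mod 256 = 162 → 7c a2.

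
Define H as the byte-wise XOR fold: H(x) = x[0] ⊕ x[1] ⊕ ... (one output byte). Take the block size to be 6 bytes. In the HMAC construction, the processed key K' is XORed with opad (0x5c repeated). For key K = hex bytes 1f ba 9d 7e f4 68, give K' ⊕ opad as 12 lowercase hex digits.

43e6c122a834

Key hex bytes 1f ba 9d 7e f4 68 is exactly B = 6 bytes: K' = 1f ba 9d 7e f4 68.
XOR each byte with 0x5c: 1f⊕5c=43, ba⊕5c=e6, 9d⊕5c=c1, 7e⊕5c=22, f4⊕5c=a8, 68⊕5c=34.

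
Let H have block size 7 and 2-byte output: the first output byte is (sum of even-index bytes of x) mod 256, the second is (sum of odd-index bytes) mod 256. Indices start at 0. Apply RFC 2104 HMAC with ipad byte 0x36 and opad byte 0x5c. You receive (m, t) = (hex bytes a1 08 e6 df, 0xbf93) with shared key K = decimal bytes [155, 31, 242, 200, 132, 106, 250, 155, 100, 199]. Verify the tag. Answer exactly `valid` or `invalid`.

Key decimal bytes [155, 31, 242, 200, 132, 106, 250, 155, 100, 199] = 9b 1f f2 c8 84 6a fa 9b 64 c7 is 10 bytes > B = 7, so hash it first: H(key) = 6f b3, then zero-pad to 7 bytes: K' = 6f b3 00 00 00 00 00.
K' ⊕ ipad = 59 85 36 36 36 36 36; K' ⊕ opad = 33 ef 5c 5c 5c 5c 5c.
Inner hash: even-index sum = 482 mod 256 = 226; odd-index sum = 632 mod 256 = 120 → e2 78.
Outer hash (recomputed tag): even-index sum = 447 mod 256 = 191; odd-index sum = 649 mod 256 = 137 → bf 89.
Recomputed tag = bf89; claimed = bf93 → mismatch.

invalid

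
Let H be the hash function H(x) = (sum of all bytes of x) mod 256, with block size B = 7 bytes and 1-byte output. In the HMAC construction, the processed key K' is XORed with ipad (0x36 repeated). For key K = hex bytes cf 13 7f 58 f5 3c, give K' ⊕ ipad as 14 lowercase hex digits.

f925496ec30a36

Key hex bytes cf 13 7f 58 f5 3c is 6 bytes ≤ B = 7; zero-pad to 7 bytes: K' = cf 13 7f 58 f5 3c 00.
XOR each byte with 0x36: cf⊕36=f9, 13⊕36=25, 7f⊕36=49, 58⊕36=6e, f5⊕36=c3, 3c⊕36=0a, 00⊕36=36.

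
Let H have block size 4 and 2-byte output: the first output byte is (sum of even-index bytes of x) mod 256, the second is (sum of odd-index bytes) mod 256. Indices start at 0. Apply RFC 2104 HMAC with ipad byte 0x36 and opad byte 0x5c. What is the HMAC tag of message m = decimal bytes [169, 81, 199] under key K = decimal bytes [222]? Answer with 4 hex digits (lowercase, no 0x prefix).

Key decimal bytes [222] = de is 1 byte ≤ B = 4; zero-pad to 4 bytes: K' = de 00 00 00.
K' ⊕ ipad = e8 36 36 36.  K' ⊕ opad = 82 5c 5c 5c.
Inner input = (K'⊕ipad) ∥ m = e8 36 36 36 ∥ a9 51 c7.
Inner hash: even-index sum = 654 mod 256 = 142; odd-index sum = 189 mod 256 = 189 → 8e bd.
Outer input = (K'⊕opad) ∥ inner = 82 5c 5c 5c ∥ 8e bd.
Outer hash (tag): even-index sum = 364 mod 256 = 108; odd-index sum = 373 mod 256 = 117 → 6c 75.

6c75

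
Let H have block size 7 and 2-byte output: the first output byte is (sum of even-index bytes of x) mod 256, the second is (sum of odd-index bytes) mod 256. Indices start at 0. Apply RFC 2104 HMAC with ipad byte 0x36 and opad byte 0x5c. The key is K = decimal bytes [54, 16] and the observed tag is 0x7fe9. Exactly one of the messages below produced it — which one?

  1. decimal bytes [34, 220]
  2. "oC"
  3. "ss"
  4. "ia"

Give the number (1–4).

Key decimal bytes [54, 16] = 36 10 is 2 bytes ≤ B = 7; zero-pad to 7 bytes: K' = 36 10 00 00 00 00 00.
K' ⊕ ipad = 00 26 36 36 36 36 36; K' ⊕ opad = 6a 4c 5c 5c 5c 5c 5c.
m1: inner = H(00 26 36 36 36 36 36 22 dc) = 7e b4; tag = H(6a 4c 5c 5c 5c 5c 5c 7e b4) = 3282
m2: inner = H(00 26 36 36 36 36 36 6f 43) = e5 01; tag = H(6a 4c 5c 5c 5c 5c 5c e5 01) = 7fe9 ← matches
m3: inner = H(00 26 36 36 36 36 36 73 73) = 15 05; tag = H(6a 4c 5c 5c 5c 5c 5c 15 05) = 8319
m4: inner = H(00 26 36 36 36 36 36 69 61) = 03 fb; tag = H(6a 4c 5c 5c 5c 5c 5c 03 fb) = 7907

2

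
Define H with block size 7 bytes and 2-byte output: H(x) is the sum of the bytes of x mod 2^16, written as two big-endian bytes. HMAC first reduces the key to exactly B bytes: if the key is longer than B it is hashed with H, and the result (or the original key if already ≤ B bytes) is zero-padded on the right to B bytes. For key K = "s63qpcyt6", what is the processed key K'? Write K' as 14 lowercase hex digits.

03430000000000

|K| = 9 > B = 7, so first hash the key.
H(K): sum = 115+54+51+113+112+99+121+116+54 = 835 → 03 43.
Zero-pad H(K) = 03 43 to 7 bytes: K' = 03 43 00 00 00 00 00.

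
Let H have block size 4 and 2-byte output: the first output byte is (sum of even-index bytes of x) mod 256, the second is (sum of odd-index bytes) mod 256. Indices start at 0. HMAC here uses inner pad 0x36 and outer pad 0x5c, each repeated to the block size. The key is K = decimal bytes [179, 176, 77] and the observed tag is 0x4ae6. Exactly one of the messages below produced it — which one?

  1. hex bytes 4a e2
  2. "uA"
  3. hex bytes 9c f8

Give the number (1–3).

1

Key decimal bytes [179, 176, 77] = b3 b0 4d is 3 bytes ≤ B = 4; zero-pad to 4 bytes: K' = b3 b0 4d 00.
K' ⊕ ipad = 85 86 7b 36; K' ⊕ opad = ef ec 11 5c.
m1: inner = H(85 86 7b 36 4a e2) = 4a 9e; tag = H(ef ec 11 5c 4a 9e) = 4ae6 ← matches
m2: inner = H(85 86 7b 36 75 41) = 75 fd; tag = H(ef ec 11 5c 75 fd) = 7545
m3: inner = H(85 86 7b 36 9c f8) = 9c b4; tag = H(ef ec 11 5c 9c b4) = 9cfc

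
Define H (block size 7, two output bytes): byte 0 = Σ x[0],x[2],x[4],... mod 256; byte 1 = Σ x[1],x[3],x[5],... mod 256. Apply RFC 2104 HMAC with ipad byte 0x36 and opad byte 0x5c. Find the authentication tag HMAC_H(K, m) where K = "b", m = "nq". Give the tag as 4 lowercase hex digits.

627b

Key "b" = 62 is 1 byte ≤ B = 7; zero-pad to 7 bytes: K' = 62 00 00 00 00 00 00.
K' ⊕ ipad = 54 36 36 36 36 36 36.  K' ⊕ opad = 3e 5c 5c 5c 5c 5c 5c.
Inner input = (K'⊕ipad) ∥ m = 54 36 36 36 36 36 36 ∥ 6e 71.
Inner hash: even-index sum = 359 mod 256 = 103; odd-index sum = 272 mod 256 = 16 → 67 10.
Outer input = (K'⊕opad) ∥ inner = 3e 5c 5c 5c 5c 5c 5c ∥ 67 10.
Outer hash (tag): even-index sum = 354 mod 256 = 98; odd-index sum = 379 mod 256 = 123 → 62 7b.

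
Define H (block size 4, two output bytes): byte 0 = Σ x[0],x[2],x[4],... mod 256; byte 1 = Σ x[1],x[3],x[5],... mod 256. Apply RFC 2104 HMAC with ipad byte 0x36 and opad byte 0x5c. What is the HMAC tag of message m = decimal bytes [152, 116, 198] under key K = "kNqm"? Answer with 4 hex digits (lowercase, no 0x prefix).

668a

Key "kNqm" = 6b 4e 71 6d is exactly B = 4 bytes: K' = 6b 4e 71 6d.
K' ⊕ ipad = 5d 78 47 5b.  K' ⊕ opad = 37 12 2d 31.
Inner input = (K'⊕ipad) ∥ m = 5d 78 47 5b ∥ 98 74 c6.
Inner hash: even-index sum = 514 mod 256 = 2; odd-index sum = 327 mod 256 = 71 → 02 47.
Outer input = (K'⊕opad) ∥ inner = 37 12 2d 31 ∥ 02 47.
Outer hash (tag): even-index sum = 102 mod 256 = 102; odd-index sum = 138 mod 256 = 138 → 66 8a.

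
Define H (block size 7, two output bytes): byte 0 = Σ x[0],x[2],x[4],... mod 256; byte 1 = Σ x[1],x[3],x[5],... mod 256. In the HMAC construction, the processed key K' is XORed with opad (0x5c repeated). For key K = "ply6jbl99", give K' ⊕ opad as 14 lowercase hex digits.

a4615c5c5c5c5c

Key "ply6jbl99" = 70 6c 79 36 6a 62 6c 39 39 is 9 bytes > B = 7, so hash it first: H(key) = f8 3d, then zero-pad to 7 bytes: K' = f8 3d 00 00 00 00 00.
XOR each byte with 0x5c: f8⊕5c=a4, 3d⊕5c=61, 00⊕5c=5c, 00⊕5c=5c, 00⊕5c=5c, 00⊕5c=5c, 00⊕5c=5c.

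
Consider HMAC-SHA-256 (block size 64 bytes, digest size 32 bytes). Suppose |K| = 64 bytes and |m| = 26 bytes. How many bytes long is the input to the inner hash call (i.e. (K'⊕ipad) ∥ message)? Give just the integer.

Key is 64 ≤ 64 bytes, zero-padded: |K'| = 64.
Inner input = (K'⊕ipad) ∥ m → 64 + 26 = 90 bytes.

90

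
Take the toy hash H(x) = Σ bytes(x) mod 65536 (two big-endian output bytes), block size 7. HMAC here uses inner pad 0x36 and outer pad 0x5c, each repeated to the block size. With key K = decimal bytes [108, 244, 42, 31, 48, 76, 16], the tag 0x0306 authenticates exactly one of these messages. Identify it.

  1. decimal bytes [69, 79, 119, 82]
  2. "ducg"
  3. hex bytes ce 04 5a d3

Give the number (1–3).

Key decimal bytes [108, 244, 42, 31, 48, 76, 16] = 6c f4 2a 1f 30 4c 10 is exactly B = 7 bytes: K' = 6c f4 2a 1f 30 4c 10.
K' ⊕ ipad = 5a c2 1c 29 06 7a 26; K' ⊕ opad = 30 a8 76 43 6c 10 4c.
m1: inner = H(5a c2 1c 29 06 7a 26 45 4f 77 52) = 03 64; tag = H(30 a8 76 43 6c 10 4c 03 64) = 02c0
m2: inner = H(5a c2 1c 29 06 7a 26 64 75 63 67) = 03 aa; tag = H(30 a8 76 43 6c 10 4c 03 aa) = 0306 ← matches
m3: inner = H(5a c2 1c 29 06 7a 26 ce 04 5a d3) = 04 06; tag = H(30 a8 76 43 6c 10 4c 04 06) = 0263

2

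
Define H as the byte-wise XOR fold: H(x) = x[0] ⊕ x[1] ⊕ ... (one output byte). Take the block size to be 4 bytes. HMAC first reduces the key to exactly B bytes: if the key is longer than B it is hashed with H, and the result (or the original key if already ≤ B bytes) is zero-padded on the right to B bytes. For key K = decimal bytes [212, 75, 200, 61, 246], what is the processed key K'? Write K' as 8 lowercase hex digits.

|K| = 5 > B = 4, so first hash the key.
H(K): XOR d4⊕4b⊕c8⊕3d⊕f6 = 9c.
Zero-pad H(K) = 9c to 4 bytes: K' = 9c 00 00 00.

9c000000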